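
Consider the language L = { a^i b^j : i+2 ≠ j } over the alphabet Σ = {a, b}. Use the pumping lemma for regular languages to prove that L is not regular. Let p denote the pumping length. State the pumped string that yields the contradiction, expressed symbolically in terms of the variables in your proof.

Suppose for contradiction that L is regular, and let p be the pumping length.
Choose w = a^p b^{p+p!+2}. Since p ≠ (p+p!+2)-2 = p+p!, w ∈ L; and |w| ≥ p.
By the pumping lemma, w = xyz with |xy| ≤ p and y is nonempty.
The first p characters of w are a's, so xy (and hence y) consists only of a's. Write y = a^k, 1 ≤ k ≤ p.
Since 1 ≤ k ≤ p, k divides p!; set t = 1 + p!/k. Then xy^t z has p + (p!/k)·k = p + p! copies of a. Now the a-count is p+p! and (b-count)-2 = (p+p!+2)-2 = p+p!, so i+2 ≠ j fails. So xy^t z = a^{p+p!} b^{p+p!+2} ∉ L.
This is a contradiction; hence L is not regular.

a^{p+p!} b^{p+p!+2}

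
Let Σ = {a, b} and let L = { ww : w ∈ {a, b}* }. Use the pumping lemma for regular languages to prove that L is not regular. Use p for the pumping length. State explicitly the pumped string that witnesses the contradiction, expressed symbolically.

a^{p+k} b^p a^p b^p

Suppose for contradiction that L is regular, and let p be the pumping length.
Take w = a^p b^p a^p b^p = uu where u = a^pb^p; then w ∈ L and |w| = 4p ≥ p.
The pumping lemma gives a decomposition w = xyz where |xy| ≤ p and y is nonempty.
The first p characters of w are a's, so xy (and hence y) consists only of a's. Write y = a^k, 1 ≤ k ≤ p.
Pump with i = 2: xy^2z = a^{p+k} b^p a^p b^p, of length 4p+k. Suppose this equals vv. The string starts with a and ends with b, so v does too; thus the boundary between the two copies of v is a b→a transition. There is exactly one such transition, at position 2p+k, so |v| = 2p+k and |vv| = 4p+2k ≠ 4p+k since k ≥ 1. So xy^2z ∉ L.
This is a contradiction; hence L is not regular.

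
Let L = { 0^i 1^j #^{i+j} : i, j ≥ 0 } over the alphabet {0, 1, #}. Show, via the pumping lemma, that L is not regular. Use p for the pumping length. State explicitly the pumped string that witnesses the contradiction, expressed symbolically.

Assume L is regular. Let p be the pumping length given by the pumping lemma.
Take w = 0^p 1^p #^{2p} ∈ L (with i=j=p, i+j=2p), |w| = 4p ≥ p.
Write w = xyz as guaranteed by the lemma, with |xy| ≤ p and y is nonempty.
Since the first p symbols of w are all 0's and |xy| ≤ p, y lies entirely in the leading 0-block: y = 0^k for some k with 1 ≤ k ≤ p.
Consider xy^2z = 0^{p+k} 1^p #^{2p}. Now the 0- and 1-counts sum to 2p+k, but the #-count is 2p ≠ 2p+k. So xy^2z ∉ L.
This is a contradiction; hence L is not regular.

0^{p+k} 1^p #^{2p}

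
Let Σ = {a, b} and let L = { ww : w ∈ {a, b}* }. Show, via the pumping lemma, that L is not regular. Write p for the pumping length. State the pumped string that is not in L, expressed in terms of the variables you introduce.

a^{p+k} b^p a^p b^p

Toward a contradiction, assume L is regular with pumping length p.
Take w = a^p b^p a^p b^p = uu where u = a^pb^p; then w ∈ L and |w| = 4p ≥ p.
By the pumping lemma, w = xyz with |xy| ≤ p and y is nonempty.
The first p characters of w are a's, so xy (and hence y) consists only of a's. Write y = a^k, 1 ≤ k ≤ p.
Pump with i = 2: xy^2z = a^{p+k} b^p a^p b^p, of length 4p+k. Suppose this equals vv. The string starts with a and ends with b, so v does too; thus the boundary between the two copies of v is a b→a transition. There is exactly one such transition, at position 2p+k, so |v| = 2p+k and |vv| = 4p+2k ≠ 4p+k since k ≥ 1. So xy^2z ∉ L.
This is a contradiction; hence L is not regular.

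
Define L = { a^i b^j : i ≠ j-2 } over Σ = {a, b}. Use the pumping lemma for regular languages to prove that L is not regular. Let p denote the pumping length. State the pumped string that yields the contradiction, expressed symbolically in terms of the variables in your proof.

a^{p+p!} b^{p+p!+2}

Assume L is regular. Let p be the pumping length given by the pumping lemma.
Choose w = a^p b^{p+p!+2}. Since p ≠ (p+p!+2)-2 = p+p!, w ∈ L; and |w| ≥ p.
Write w = xyz as guaranteed by the lemma, with |xy| ≤ p and |y| > 0.
The first p characters of w are a's, so xy (and hence y) consists only of a's. Write y = a^k, 1 ≤ k ≤ p.
Since 1 ≤ k ≤ p, k divides p!; set t = 1 + p!/k. Then xy^t z has p + (p!/k)·k = p + p! copies of a. Now the a-count is p+p! and (b-count)-2 = (p+p!+2)-2 = p+p!, so i ≠ j-2 fails. So xy^t z = a^{p+p!} b^{p+p!+2} ∉ L.
This contradicts the pumping lemma, so L is not regular.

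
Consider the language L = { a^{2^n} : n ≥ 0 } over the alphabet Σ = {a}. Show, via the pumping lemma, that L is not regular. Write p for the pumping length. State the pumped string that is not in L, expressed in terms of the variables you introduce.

a^{2^p+k}

Assume L is regular; let p be its pumping constant.
Take w = a^{2^p} ∈ L with |w| = 2^p ≥ p.
By the pumping lemma, w = xyz with |xy| ≤ p and |y| > 0.
Then y = a^k for some k with 1 ≤ k ≤ p.
Pump with i = 2: xy^2z = a^{2^p+k}. Since 1 ≤ k ≤ p < 2^p, we have 2^p < 2^p+k < 2^{p+1}, so 2^p+k is not a power of 2. So xy^2z ∉ L.
This contradicts the pumping lemma, so L is not regular.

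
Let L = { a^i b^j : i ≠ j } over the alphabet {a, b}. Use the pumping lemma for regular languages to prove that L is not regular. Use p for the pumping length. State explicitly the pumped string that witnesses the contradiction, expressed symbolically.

a^{p+p!} b^{p+p!}

Assume L is regular. Let p be the pumping length given by the pumping lemma.
Choose w = a^p b^{p+p!}. Since p ≠ p+p!, w ∈ L; and |w| ≥ p.
The pumping lemma gives a decomposition w = xyz where |xy| ≤ p and |y| > 0.
The first p characters of w are a's, so xy (and hence y) consists only of a's. Write y = a^k, 1 ≤ k ≤ p.
Since 1 ≤ k ≤ p, k divides p!; set t = 1 + p!/k. Then xy^t z has p + (p!/k)·k = p + p! copies of a. Now the a-count equals the b-count, so i ≠ j fails. So xy^t z = a^{p+p!} b^{p+p!} ∉ L.
This is a contradiction; hence L is not regular.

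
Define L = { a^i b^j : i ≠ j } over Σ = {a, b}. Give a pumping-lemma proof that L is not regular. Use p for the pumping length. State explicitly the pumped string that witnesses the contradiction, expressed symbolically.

a^{p+p!} b^{p+p!}

Assume L is regular. Let p be the pumping length given by the pumping lemma.
Choose w = a^p b^{p+p!}. Since p ≠ p+p!, w ∈ L; and |w| ≥ p.
By the pumping lemma, w = xyz with |xy| ≤ p and |y| ≥ 1.
Because |xy| ≤ p and w begins with p copies of a, we have y = a^k with 1 ≤ k ≤ p.
Since 1 ≤ k ≤ p, k divides p!; set t = 1 + p!/k. Then xy^t z has p + (p!/k)·k = p + p! copies of a. Now the a-count equals the b-count, so i ≠ j fails. So xy^t z = a^{p+p!} b^{p+p!} ∉ L.
This is a contradiction; hence L is not regular.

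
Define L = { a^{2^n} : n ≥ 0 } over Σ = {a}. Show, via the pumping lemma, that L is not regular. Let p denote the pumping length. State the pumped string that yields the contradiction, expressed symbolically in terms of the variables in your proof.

a^{2^p+k}

Suppose for contradiction that L is regular, and let p be the pumping length.
Take w = a^{2^p} ∈ L with |w| = 2^p ≥ p.
The pumping lemma gives a decomposition w = xyz where |xy| ≤ p and y is nonempty.
Then y = a^k for some k with 1 ≤ k ≤ p.
Pump with i = 2: xy^2z = a^{2^p+k}. Since 1 ≤ k ≤ p < 2^p, we have 2^p < 2^p+k < 2^{p+1}, so 2^p+k is not a power of 2. So xy^2z ∉ L.
Contradiction. Therefore L is not regular.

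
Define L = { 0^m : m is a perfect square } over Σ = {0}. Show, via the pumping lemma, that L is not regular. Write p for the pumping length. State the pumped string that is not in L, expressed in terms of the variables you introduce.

Toward a contradiction, assume L is regular with pumping length p.
Take w = 0^{p²} ∈ L with |w| = p² ≥ p.
The pumping lemma gives a decomposition w = xyz where |xy| ≤ p and |y| > 0.
Then y = 0^k for some k with 1 ≤ k ≤ p.
Pump with i = 2: xy^2z = 0^{p²+k}. Since 1 ≤ k ≤ p, p² < p²+k ≤ p²+p < (p+1)², so p²+k lies strictly between consecutive squares and is not a perfect square. So xy^2z ∉ L.
This contradicts the pumping lemma, so L is not regular.

0^{p²+k}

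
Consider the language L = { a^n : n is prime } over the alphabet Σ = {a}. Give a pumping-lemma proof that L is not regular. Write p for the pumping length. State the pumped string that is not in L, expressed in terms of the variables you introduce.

Assume L is regular. Let p be the pumping length given by the pumping lemma.
Let q be a prime with q ≥ p+2 (infinitely many primes exist), and take w = a^q ∈ L with |w| = q ≥ p.
The pumping lemma gives a decomposition w = xyz where |xy| ≤ p and |y| ≥ 1.
Then y = a^k for some k with 1 ≤ k ≤ p.
Since 1 ≤ k ≤ p, |xz| = q-k. Pump with i = q+1: |xy^{q+1}z| = (q-k)+(q+1)k = q+qk = q(1+k), which is composite (both factors ≥ 2). So xy^{q+1}z = a^{q(1+k)} ∉ L.
This is a contradiction; hence L is not regular.

a^{q(1+k)}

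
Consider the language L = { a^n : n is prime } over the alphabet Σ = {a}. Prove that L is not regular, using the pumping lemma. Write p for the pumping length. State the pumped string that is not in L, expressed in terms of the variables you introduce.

a^{q(1+k)}

Assume L is regular. Let p be the pumping length given by the pumping lemma.
Let q be a prime with q ≥ p+2 (infinitely many primes exist), and take w = a^q ∈ L with |w| = q ≥ p.
The pumping lemma gives a decomposition w = xyz where |xy| ≤ p and y is nonempty.
Then y = a^k for some k with 1 ≤ k ≤ p.
Since 1 ≤ k ≤ p, |xz| = q-k. Pump with i = q+1: |xy^{q+1}z| = (q-k)+(q+1)k = q+qk = q(1+k), which is composite (both factors ≥ 2). So xy^{q+1}z = a^{q(1+k)} ∉ L.
This is a contradiction; hence L is not regular.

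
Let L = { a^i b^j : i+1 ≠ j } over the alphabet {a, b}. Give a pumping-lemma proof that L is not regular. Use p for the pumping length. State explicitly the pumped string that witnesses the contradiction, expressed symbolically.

Assume L is regular; let p be its pumping constant.
Choose w = a^p b^{p+p!+1}. Since p ≠ (p+p!+1)-1 = p+p!, w ∈ L; and |w| ≥ p.
The pumping lemma gives a decomposition w = xyz where |xy| ≤ p and y is nonempty.
Since the first p symbols of w are all a's and |xy| ≤ p, y lies entirely in the leading a-block: y = a^k for some k with 1 ≤ k ≤ p.
Since 1 ≤ k ≤ p, k divides p!; set t = 1 + p!/k. Then xy^t z has p + (p!/k)·k = p + p! copies of a. Now the a-count is p+p! and (b-count)-1 = (p+p!+1)-1 = p+p!, so i+1 ≠ j fails. So xy^t z = a^{p+p!} b^{p+p!+1} ∉ L.
This is a contradiction; hence L is not regular.

a^{p+p!} b^{p+p!+1}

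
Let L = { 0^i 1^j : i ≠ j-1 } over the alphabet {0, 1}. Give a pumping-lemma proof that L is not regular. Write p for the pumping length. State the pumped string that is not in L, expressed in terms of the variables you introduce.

0^{p+p!} 1^{p+p!+1}

Assume L is regular. Let p be the pumping length given by the pumping lemma.
Choose w = 0^p 1^{p+p!+1}. Since p ≠ (p+p!+1)-1 = p+p!, w ∈ L; and |w| ≥ p.
By the pumping lemma, w = xyz with |xy| ≤ p and |y| > 0.
Because |xy| ≤ p and w begins with p copies of 0, we have y = 0^k with 1 ≤ k ≤ p.
Since 1 ≤ k ≤ p, k divides p!; set t = 1 + p!/k. Then xy^t z has p + (p!/k)·k = p + p! copies of 0. Now the 0-count is p+p! and (1-count)-1 = (p+p!+1)-1 = p+p!, so i ≠ j-1 fails. So xy^t z = 0^{p+p!} 1^{p+p!+1} ∉ L.
Contradiction. Therefore L is not regular.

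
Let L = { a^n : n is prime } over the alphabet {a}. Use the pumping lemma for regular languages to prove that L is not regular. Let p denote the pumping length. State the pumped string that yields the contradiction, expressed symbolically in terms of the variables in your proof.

a^{q(1+k)}

Suppose for contradiction that L is regular, and let p be the pumping length.
Let q be a prime with q ≥ p+2 (infinitely many primes exist), and take w = a^q ∈ L with |w| = q ≥ p.
Write w = xyz as guaranteed by the lemma, with |xy| ≤ p and |y| > 0.
Then y = a^k for some k with 1 ≤ k ≤ p.
Since 1 ≤ k ≤ p, |xz| = q-k. Pump with i = q+1: |xy^{q+1}z| = (q-k)+(q+1)k = q+qk = q(1+k), which is composite (both factors ≥ 2). So xy^{q+1}z = a^{q(1+k)} ∉ L.
Contradiction. Therefore L is not regular.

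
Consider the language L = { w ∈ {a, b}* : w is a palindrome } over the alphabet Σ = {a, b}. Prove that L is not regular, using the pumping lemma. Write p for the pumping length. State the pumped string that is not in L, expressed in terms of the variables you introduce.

a^{p+k} b a^p

Assume L is regular. Let p be the pumping length given by the pumping lemma.
Take w = a^p b a^p, a palindrome of length 2p+1 ≥ p.
Write w = xyz as guaranteed by the lemma, with |xy| ≤ p and y is nonempty.
Since the first p symbols of w are all a's and |xy| ≤ p, y lies entirely in the leading a-block: y = a^k for some k with 1 ≤ k ≤ p.
Pump with i = 2: xy^2z = a^{p+k} b a^p. Its reverse is a^p b a^{p+k}, which differs from xy^2z since k ≥ 1. So xy^2z is not a palindrome and xy^2z ∉ L.
This is a contradiction; hence L is not regular.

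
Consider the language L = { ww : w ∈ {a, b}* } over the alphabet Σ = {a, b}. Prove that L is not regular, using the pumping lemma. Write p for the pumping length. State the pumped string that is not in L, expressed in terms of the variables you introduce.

Toward a contradiction, assume L is regular with pumping length p.
Take w = a^p b^p a^p b^p = uu where u = a^pb^p; then w ∈ L and |w| = 4p ≥ p.
By the pumping lemma, w = xyz with |xy| ≤ p and y is nonempty.
Since the first p symbols of w are all a's and |xy| ≤ p, y lies entirely in the leading a-block: y = a^k for some k with 1 ≤ k ≤ p.
Pump with i = 2: xy^2z = a^{p+k} b^p a^p b^p, of length 4p+k. Suppose this equals vv. The string starts with a and ends with b, so v does too; thus the boundary between the two copies of v is a b→a transition. There is exactly one such transition, at position 2p+k, so |v| = 2p+k and |vv| = 4p+2k ≠ 4p+k since k ≥ 1. So xy^2z ∉ L.
This contradicts the pumping lemma, so L is not regular.

a^{p+k} b^p a^p b^p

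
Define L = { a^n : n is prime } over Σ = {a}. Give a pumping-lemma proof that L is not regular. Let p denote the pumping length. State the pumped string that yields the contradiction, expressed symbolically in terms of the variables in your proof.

a^{q(1+k)}

Suppose for contradiction that L is regular, and let p be the pumping length.
Let q be a prime with q ≥ p+2 (infinitely many primes exist), and take w = a^q ∈ L with |w| = q ≥ p.
The pumping lemma gives a decomposition w = xyz where |xy| ≤ p and |y| ≥ 1.
Then y = a^k for some k with 1 ≤ k ≤ p.
Since 1 ≤ k ≤ p, |xz| = q-k. Pump with i = q+1: |xy^{q+1}z| = (q-k)+(q+1)k = q+qk = q(1+k), which is composite (both factors ≥ 2). So xy^{q+1}z = a^{q(1+k)} ∉ L.
Contradiction. Therefore L is not regular.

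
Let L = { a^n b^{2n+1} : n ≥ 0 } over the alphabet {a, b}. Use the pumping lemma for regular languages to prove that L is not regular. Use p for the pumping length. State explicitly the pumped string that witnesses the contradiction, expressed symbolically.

a^{p+k} b^{2p+1}

Toward a contradiction, assume L is regular with pumping length p.
Take w = a^p b^{2p+1}. Then w ∈ L and |w| = 3p+1 ≥ p.
By the pumping lemma, w = xyz with |xy| ≤ p and |y| > 0.
Since the first p symbols of w are all a's and |xy| ≤ p, y lies entirely in the leading a-block: y = a^k for some k with 1 ≤ k ≤ p.
Pump with i = 2: xy^2z = a^{p+k} b^{2p+1}. For this to lie in L we would need 2p+1 = 2(p+k)+1, which forces k = 0. But k ≥ 1, so xy^2z ∉ L.
This contradicts the pumping lemma, so L is not regular.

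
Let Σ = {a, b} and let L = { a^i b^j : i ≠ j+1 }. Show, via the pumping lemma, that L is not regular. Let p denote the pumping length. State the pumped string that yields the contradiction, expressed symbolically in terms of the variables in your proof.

a^{p+p!} b^{p+p!-1}

Suppose for contradiction that L is regular, and let p be the pumping length.
Choose w = a^p b^{p+p!-1}. Since p ≠ (p+p!-1)+1 = p+p!, w ∈ L; and |w| ≥ p.
By the pumping lemma, w = xyz with |xy| ≤ p and |y| ≥ 1.
Because |xy| ≤ p and w begins with p copies of a, we have y = a^k with 1 ≤ k ≤ p.
Since 1 ≤ k ≤ p, k divides p!; set t = 1 + p!/k. Then xy^t z has p + (p!/k)·k = p + p! copies of a. Now the a-count is p+p! and (b-count)+1 = (p+p!-1)+1 = p+p!, so i ≠ j+1 fails. So xy^t z = a^{p+p!} b^{p+p!-1} ∉ L.
This is a contradiction; hence L is not regular.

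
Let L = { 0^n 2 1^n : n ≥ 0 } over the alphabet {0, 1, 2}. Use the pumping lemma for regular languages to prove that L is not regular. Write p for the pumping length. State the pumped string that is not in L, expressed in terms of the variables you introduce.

Assume L is regular. Let p be the pumping length given by the pumping lemma.
Take w = 0^p 2 1^p ∈ L with |w| = 2p+1 ≥ p.
The pumping lemma gives a decomposition w = xyz where |xy| ≤ p and |y| ≥ 1.
The first p characters of w are 0's, so xy (and hence y) consists only of 0's. Write y = 0^k, 1 ≤ k ≤ p.
Pump with i = 2: xy^2z = 0^{p+k} 2 1^p, which would require p+k = p. But k ≥ 1, so xy^2z ∉ L.
This contradicts the pumping lemma, so L is not regular.

0^{p+k} 2 1^p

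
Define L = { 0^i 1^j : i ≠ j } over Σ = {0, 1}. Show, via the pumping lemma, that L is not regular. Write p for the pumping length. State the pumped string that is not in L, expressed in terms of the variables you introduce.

0^{p+p!} 1^{p+p!}

Assume L is regular. Let p be the pumping length given by the pumping lemma.
Choose w = 0^p 1^{p+p!}. Since p ≠ p+p!, w ∈ L; and |w| ≥ p.
Write w = xyz as guaranteed by the lemma, with |xy| ≤ p and |y| ≥ 1.
Since the first p symbols of w are all 0's and |xy| ≤ p, y lies entirely in the leading 0-block: y = 0^k for some k with 1 ≤ k ≤ p.
Since 1 ≤ k ≤ p, k divides p!; set t = 1 + p!/k. Then xy^t z has p + (p!/k)·k = p + p! copies of 0. Now the 0-count equals the 1-count, so i ≠ j fails. So xy^t z = 0^{p+p!} 1^{p+p!} ∉ L.
Contradiction. Therefore L is not regular.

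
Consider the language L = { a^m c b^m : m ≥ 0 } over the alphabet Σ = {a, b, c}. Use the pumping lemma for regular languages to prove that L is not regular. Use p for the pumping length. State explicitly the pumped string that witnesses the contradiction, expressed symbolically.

a^{p+k} c b^p

Suppose for contradiction that L is regular, and let p be the pumping length.
Take w = a^p c b^p ∈ L with |w| = 2p+1 ≥ p.
By the pumping lemma, w = xyz with |xy| ≤ p and |y| > 0.
The first p characters of w are a's, so xy (and hence y) consists only of a's. Write y = a^k, 1 ≤ k ≤ p.
Pump with i = 2: xy^2z = a^{p+k} c b^p, which would require p+k = p. But k ≥ 1, so xy^2z ∉ L.
This is a contradiction; hence L is not regular.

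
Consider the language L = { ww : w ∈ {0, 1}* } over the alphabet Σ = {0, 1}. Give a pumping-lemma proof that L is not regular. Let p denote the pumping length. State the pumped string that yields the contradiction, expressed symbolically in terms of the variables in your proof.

0^{p+k} 1^p 0^p 1^p

Assume L is regular. Let p be the pumping length given by the pumping lemma.
Take w = 0^p 1^p 0^p 1^p = uu where u = 0^p1^p; then w ∈ L and |w| = 4p ≥ p.
The pumping lemma gives a decomposition w = xyz where |xy| ≤ p and y is nonempty.
Since the first p symbols of w are all 0's and |xy| ≤ p, y lies entirely in the leading 0-block: y = 0^k for some k with 1 ≤ k ≤ p.
Pump with i = 2: xy^2z = 0^{p+k} 1^p 0^p 1^p, of length 4p+k. Suppose this equals vv. The string starts with 0 and ends with 1, so v does too; thus the boundary between the two copies of v is a 1→0 transition. There is exactly one such transition, at position 2p+k, so |v| = 2p+k and |vv| = 4p+2k ≠ 4p+k since k ≥ 1. So xy^2z ∉ L.
Contradiction. Therefore L is not regular.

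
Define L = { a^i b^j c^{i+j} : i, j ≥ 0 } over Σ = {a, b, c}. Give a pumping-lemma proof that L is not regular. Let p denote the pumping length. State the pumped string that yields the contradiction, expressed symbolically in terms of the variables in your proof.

a^{p+k} b^p c^{2p}

Assume L is regular. Let p be the pumping length given by the pumping lemma.
Take w = a^p b^p c^{2p} ∈ L (with i=j=p, i+j=2p), |w| = 4p ≥ p.
The pumping lemma gives a decomposition w = xyz where |xy| ≤ p and y is nonempty.
Since the first p symbols of w are all a's and |xy| ≤ p, y lies entirely in the leading a-block: y = a^k for some k with 1 ≤ k ≤ p.
Consider xy^2z = a^{p+k} b^p c^{2p}. Now the a- and b-counts sum to 2p+k, but the c-count is 2p ≠ 2p+k. So xy^2z ∉ L.
This is a contradiction; hence L is not regular.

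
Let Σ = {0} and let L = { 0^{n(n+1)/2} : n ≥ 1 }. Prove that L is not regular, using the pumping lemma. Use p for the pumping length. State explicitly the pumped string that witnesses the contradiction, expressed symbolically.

Assume L is regular; let p be its pumping constant.
Take w = 0^{p(p+1)/2} ∈ L with |w| = p(p+1)/2 ≥ p.
The pumping lemma gives a decomposition w = xyz where |xy| ≤ p and |y| > 0.
Then y = 0^k for some k with 1 ≤ k ≤ p.
Pump with i = 2: xy^2z = 0^{p(p+1)/2+k}. Since 1 ≤ k ≤ p, p(p+1)/2 < p(p+1)/2+k ≤ p(p+1)/2+p < (p+1)(p+2)/2, so p(p+1)/2+k is strictly between consecutive triangular numbers. So xy^2z ∉ L.
This contradicts the pumping lemma, so L is not regular.

0^{p(p+1)/2+k}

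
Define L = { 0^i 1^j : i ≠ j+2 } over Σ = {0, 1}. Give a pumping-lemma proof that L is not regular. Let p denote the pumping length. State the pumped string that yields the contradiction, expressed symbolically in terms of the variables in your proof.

Toward a contradiction, assume L is regular with pumping length p.
Choose w = 0^p 1^{p+p!-2}. Since p ≠ (p+p!-2)+2 = p+p!, w ∈ L; and |w| ≥ p.
Write w = xyz as guaranteed by the lemma, with |xy| ≤ p and |y| > 0.
Since the first p symbols of w are all 0's and |xy| ≤ p, y lies entirely in the leading 0-block: y = 0^k for some k with 1 ≤ k ≤ p.
Since 1 ≤ k ≤ p, k divides p!; set t = 1 + p!/k. Then xy^t z has p + (p!/k)·k = p + p! copies of 0. Now the 0-count is p+p! and (1-count)+2 = (p+p!-2)+2 = p+p!, so i ≠ j+2 fails. So xy^t z = 0^{p+p!} 1^{p+p!-2} ∉ L.
This contradicts the pumping lemma, so L is not regular.

0^{p+p!} 1^{p+p!-2}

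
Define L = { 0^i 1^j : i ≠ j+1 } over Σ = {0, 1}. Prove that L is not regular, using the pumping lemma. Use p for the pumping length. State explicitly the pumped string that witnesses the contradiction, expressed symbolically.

0^{p+p!} 1^{p+p!-1}

Assume L is regular; let p be its pumping constant.
Choose w = 0^p 1^{p+p!-1}. Since p ≠ (p+p!-1)+1 = p+p!, w ∈ L; and |w| ≥ p.
Write w = xyz as guaranteed by the lemma, with |xy| ≤ p and y is nonempty.
The first p characters of w are 0's, so xy (and hence y) consists only of 0's. Write y = 0^k, 1 ≤ k ≤ p.
Since 1 ≤ k ≤ p, k divides p!; set t = 1 + p!/k. Then xy^t z has p + (p!/k)·k = p + p! copies of 0. Now the 0-count is p+p! and (1-count)+1 = (p+p!-1)+1 = p+p!, so i ≠ j+1 fails. So xy^t z = 0^{p+p!} 1^{p+p!-1} ∉ L.
This contradicts the pumping lemma, so L is not regular.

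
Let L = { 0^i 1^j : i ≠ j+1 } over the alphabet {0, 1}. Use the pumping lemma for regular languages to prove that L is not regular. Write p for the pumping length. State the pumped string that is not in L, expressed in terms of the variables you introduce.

Assume L is regular; let p be its pumping constant.
Choose w = 0^p 1^{p+p!-1}. Since p ≠ (p+p!-1)+1 = p+p!, w ∈ L; and |w| ≥ p.
Write w = xyz as guaranteed by the lemma, with |xy| ≤ p and |y| ≥ 1.
Because |xy| ≤ p and w begins with p copies of 0, we have y = 0^k with 1 ≤ k ≤ p.
Since 1 ≤ k ≤ p, k divides p!; set t = 1 + p!/k. Then xy^t z has p + (p!/k)·k = p + p! copies of 0. Now the 0-count is p+p! and (1-count)+1 = (p+p!-1)+1 = p+p!, so i ≠ j+1 fails. So xy^t z = 0^{p+p!} 1^{p+p!-1} ∉ L.
This is a contradiction; hence L is not regular.

0^{p+p!} 1^{p+p!-1}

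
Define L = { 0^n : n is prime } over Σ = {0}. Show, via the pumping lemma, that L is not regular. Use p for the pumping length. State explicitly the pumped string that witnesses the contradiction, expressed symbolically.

Assume L is regular; let p be its pumping constant.
Let q be a prime with q ≥ p+2 (infinitely many primes exist), and take w = 0^q ∈ L with |w| = q ≥ p.
The pumping lemma gives a decomposition w = xyz where |xy| ≤ p and y is nonempty.
Then y = 0^k for some k with 1 ≤ k ≤ p.
Since 1 ≤ k ≤ p, |xz| = q-k. Pump with i = q+1: |xy^{q+1}z| = (q-k)+(q+1)k = q+qk = q(1+k), which is composite (both factors ≥ 2). So xy^{q+1}z = 0^{q(1+k)} ∉ L.
This is a contradiction; hence L is not regular.

0^{q(1+k)}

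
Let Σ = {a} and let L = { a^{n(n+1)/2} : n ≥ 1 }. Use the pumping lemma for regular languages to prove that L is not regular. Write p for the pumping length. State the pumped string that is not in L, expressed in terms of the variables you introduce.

a^{p(p+1)/2+k}

Suppose for contradiction that L is regular, and let p be the pumping length.
Take w = a^{p(p+1)/2} ∈ L with |w| = p(p+1)/2 ≥ p.
The pumping lemma gives a decomposition w = xyz where |xy| ≤ p and |y| ≥ 1.
Then y = a^k for some k with 1 ≤ k ≤ p.
Pump with i = 2: xy^2z = a^{p(p+1)/2+k}. Since 1 ≤ k ≤ p, p(p+1)/2 < p(p+1)/2+k ≤ p(p+1)/2+p < (p+1)(p+2)/2, so p(p+1)/2+k is strictly between consecutive triangular numbers. So xy^2z ∉ L.
Contradiction. Therefore L is not regular.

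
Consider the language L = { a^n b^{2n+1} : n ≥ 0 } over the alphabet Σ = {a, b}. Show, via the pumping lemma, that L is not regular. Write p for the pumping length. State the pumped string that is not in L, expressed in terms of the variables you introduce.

Assume L is regular; let p be its pumping constant.
Take w = a^p b^{2p+1}. Then w ∈ L and |w| = 3p+1 ≥ p.
Write w = xyz as guaranteed by the lemma, with |xy| ≤ p and y is nonempty.
Since the first p symbols of w are all a's and |xy| ≤ p, y lies entirely in the leading a-block: y = a^k for some k with 1 ≤ k ≤ p.
Pump with i = 2: xy^2z = a^{p+k} b^{2p+1}. For this to lie in L we would need 2p+1 = 2(p+k)+1, which forces k = 0. But k ≥ 1, so xy^2z ∉ L.
Contradiction. Therefore L is not regular.

a^{p+k} b^{2p+1}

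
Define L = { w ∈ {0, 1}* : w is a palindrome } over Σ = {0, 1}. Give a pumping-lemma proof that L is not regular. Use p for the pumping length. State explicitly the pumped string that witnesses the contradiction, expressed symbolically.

0^{p+k} 1 0^p

Suppose for contradiction that L is regular, and let p be the pumping length.
Take w = 0^p 1 0^p, a palindrome of length 2p+1 ≥ p.
Write w = xyz as guaranteed by the lemma, with |xy| ≤ p and y is nonempty.
Since the first p symbols of w are all 0's and |xy| ≤ p, y lies entirely in the leading 0-block: y = 0^k for some k with 1 ≤ k ≤ p.
Pump with i = 2: xy^2z = 0^{p+k} 1 0^p. Its reverse is 0^p 1 0^{p+k}, which differs from xy^2z since k ≥ 1. So xy^2z is not a palindrome and xy^2z ∉ L.
This contradicts the pumping lemma, so L is not regular.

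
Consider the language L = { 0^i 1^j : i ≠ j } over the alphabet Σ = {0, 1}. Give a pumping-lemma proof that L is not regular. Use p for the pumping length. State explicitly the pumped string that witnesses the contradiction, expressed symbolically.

0^{p+p!} 1^{p+p!}

Toward a contradiction, assume L is regular with pumping length p.
Choose w = 0^p 1^{p+p!}. Since p ≠ p+p!, w ∈ L; and |w| ≥ p.
Write w = xyz as guaranteed by the lemma, with |xy| ≤ p and |y| ≥ 1.
The first p characters of w are 0's, so xy (and hence y) consists only of 0's. Write y = 0^k, 1 ≤ k ≤ p.
Since 1 ≤ k ≤ p, k divides p!; set t = 1 + p!/k. Then xy^t z has p + (p!/k)·k = p + p! copies of 0. Now the 0-count equals the 1-count, so i ≠ j fails. So xy^t z = 0^{p+p!} 1^{p+p!} ∉ L.
This contradicts the pumping lemma, so L is not regular.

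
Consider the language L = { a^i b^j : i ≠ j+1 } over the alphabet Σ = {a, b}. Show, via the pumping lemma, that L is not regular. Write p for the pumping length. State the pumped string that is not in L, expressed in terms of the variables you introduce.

a^{p+p!} b^{p+p!-1}

Suppose for contradiction that L is regular, and let p be the pumping length.
Choose w = a^p b^{p+p!-1}. Since p ≠ (p+p!-1)+1 = p+p!, w ∈ L; and |w| ≥ p.
Write w = xyz as guaranteed by the lemma, with |xy| ≤ p and |y| > 0.
Since the first p symbols of w are all a's and |xy| ≤ p, y lies entirely in the leading a-block: y = a^k for some k with 1 ≤ k ≤ p.
Since 1 ≤ k ≤ p, k divides p!; set t = 1 + p!/k. Then xy^t z has p + (p!/k)·k = p + p! copies of a. Now the a-count is p+p! and (b-count)+1 = (p+p!-1)+1 = p+p!, so i ≠ j+1 fails. So xy^t z = a^{p+p!} b^{p+p!-1} ∉ L.
This contradicts the pumping lemma, so L is not regular.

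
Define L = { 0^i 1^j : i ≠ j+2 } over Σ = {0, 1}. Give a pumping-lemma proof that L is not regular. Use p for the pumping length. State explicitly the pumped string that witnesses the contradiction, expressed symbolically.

0^{p+p!} 1^{p+p!-2}

Assume L is regular; let p be its pumping constant.
Choose w = 0^p 1^{p+p!-2}. Since p ≠ (p+p!-2)+2 = p+p!, w ∈ L; and |w| ≥ p.
By the pumping lemma, w = xyz with |xy| ≤ p and y is nonempty.
The first p characters of w are 0's, so xy (and hence y) consists only of 0's. Write y = 0^k, 1 ≤ k ≤ p.
Since 1 ≤ k ≤ p, k divides p!; set t = 1 + p!/k. Then xy^t z has p + (p!/k)·k = p + p! copies of 0. Now the 0-count is p+p! and (1-count)+2 = (p+p!-2)+2 = p+p!, so i ≠ j+2 fails. So xy^t z = 0^{p+p!} 1^{p+p!-2} ∉ L.
Contradiction. Therefore L is not regular.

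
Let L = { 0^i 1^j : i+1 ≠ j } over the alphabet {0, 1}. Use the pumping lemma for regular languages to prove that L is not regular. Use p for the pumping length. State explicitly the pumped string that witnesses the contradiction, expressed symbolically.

Suppose for contradiction that L is regular, and let p be the pumping length.
Choose w = 0^p 1^{p+p!+1}. Since p ≠ (p+p!+1)-1 = p+p!, w ∈ L; and |w| ≥ p.
The pumping lemma gives a decomposition w = xyz where |xy| ≤ p and |y| > 0.
The first p characters of w are 0's, so xy (and hence y) consists only of 0's. Write y = 0^k, 1 ≤ k ≤ p.
Since 1 ≤ k ≤ p, k divides p!; set t = 1 + p!/k. Then xy^t z has p + (p!/k)·k = p + p! copies of 0. Now the 0-count is p+p! and (1-count)-1 = (p+p!+1)-1 = p+p!, so i+1 ≠ j fails. So xy^t z = 0^{p+p!} 1^{p+p!+1} ∉ L.
This contradicts the pumping lemma, so L is not regular.

0^{p+p!} 1^{p+p!+1}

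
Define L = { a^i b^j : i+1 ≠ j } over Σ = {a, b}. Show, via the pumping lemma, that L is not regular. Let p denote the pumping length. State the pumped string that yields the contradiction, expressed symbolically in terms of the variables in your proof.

Assume L is regular; let p be its pumping constant.
Choose w = a^p b^{p+p!+1}. Since p ≠ (p+p!+1)-1 = p+p!, w ∈ L; and |w| ≥ p.
Write w = xyz as guaranteed by the lemma, with |xy| ≤ p and y is nonempty.
Since the first p symbols of w are all a's and |xy| ≤ p, y lies entirely in the leading a-block: y = a^k for some k with 1 ≤ k ≤ p.
Since 1 ≤ k ≤ p, k divides p!; set t = 1 + p!/k. Then xy^t z has p + (p!/k)·k = p + p! copies of a. Now the a-count is p+p! and (b-count)-1 = (p+p!+1)-1 = p+p!, so i+1 ≠ j fails. So xy^t z = a^{p+p!} b^{p+p!+1} ∉ L.
This contradicts the pumping lemma, so L is not regular.

a^{p+p!} b^{p+p!+1}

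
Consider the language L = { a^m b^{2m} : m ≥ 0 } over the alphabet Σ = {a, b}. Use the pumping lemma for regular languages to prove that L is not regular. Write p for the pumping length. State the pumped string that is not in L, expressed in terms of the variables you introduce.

Assume L is regular; let p be its pumping constant.
Let w = a^p b^{2p} ∈ L; note |w| = 3p ≥ p.
The pumping lemma gives a decomposition w = xyz where |xy| ≤ p and y is nonempty.
Because |xy| ≤ p and w begins with p copies of a, we have y = a^k with 1 ≤ k ≤ p.
Pump with i = 2: xy^2z = a^{p+k} b^{2p}. For this to lie in L we would need 2p = 2(p+k), which forces k = 0. But k ≥ 1, so xy^2z ∉ L.
This contradicts the pumping lemma, so L is not regular.

a^{p+k} b^{2p}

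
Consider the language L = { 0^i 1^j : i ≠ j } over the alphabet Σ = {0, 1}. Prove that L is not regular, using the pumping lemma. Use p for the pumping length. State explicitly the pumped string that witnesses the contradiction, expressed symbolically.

0^{p+p!} 1^{p+p!}

Suppose for contradiction that L is regular, and let p be the pumping length.
Choose w = 0^p 1^{p+p!}. Since p ≠ p+p!, w ∈ L; and |w| ≥ p.
Write w = xyz as guaranteed by the lemma, with |xy| ≤ p and y is nonempty.
The first p characters of w are 0's, so xy (and hence y) consists only of 0's. Write y = 0^k, 1 ≤ k ≤ p.
Since 1 ≤ k ≤ p, k divides p!; set t = 1 + p!/k. Then xy^t z has p + (p!/k)·k = p + p! copies of 0. Now the 0-count equals the 1-count, so i ≠ j fails. So xy^t z = 0^{p+p!} 1^{p+p!} ∉ L.
This contradicts the pumping lemma, so L is not regular.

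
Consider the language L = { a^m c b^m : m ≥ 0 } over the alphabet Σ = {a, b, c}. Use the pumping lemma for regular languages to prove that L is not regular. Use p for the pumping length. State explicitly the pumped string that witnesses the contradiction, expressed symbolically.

Assume L is regular; let p be its pumping constant.
Take w = a^p c b^p ∈ L with |w| = 2p+1 ≥ p.
Write w = xyz as guaranteed by the lemma, with |xy| ≤ p and y is nonempty.
The first p characters of w are a's, so xy (and hence y) consists only of a's. Write y = a^k, 1 ≤ k ≤ p.
Pump with i = 2: xy^2z = a^{p+k} c b^p, which would require p+k = p. But k ≥ 1, so xy^2z ∉ L.
This is a contradiction; hence L is not regular.

a^{p+k} c b^p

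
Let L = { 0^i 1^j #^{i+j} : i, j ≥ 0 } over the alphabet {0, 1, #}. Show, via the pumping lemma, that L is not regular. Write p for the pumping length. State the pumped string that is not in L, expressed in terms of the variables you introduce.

Assume L is regular; let p be its pumping constant.
Take w = 0^p 1^p #^{2p} ∈ L (with i=j=p, i+j=2p), |w| = 4p ≥ p.
By the pumping lemma, w = xyz with |xy| ≤ p and |y| ≥ 1.
The first p characters of w are 0's, so xy (and hence y) consists only of 0's. Write y = 0^k, 1 ≤ k ≤ p.
Consider xy^2z = 0^{p+k} 1^p #^{2p}. Now the 0- and 1-counts sum to 2p+k, but the #-count is 2p ≠ 2p+k. So xy^2z ∉ L.
This is a contradiction; hence L is not regular.

0^{p+k} 1^p #^{2p}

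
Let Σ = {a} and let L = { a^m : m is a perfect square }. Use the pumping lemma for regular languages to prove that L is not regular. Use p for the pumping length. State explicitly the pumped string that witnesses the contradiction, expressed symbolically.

a^{p²+k}

Toward a contradiction, assume L is regular with pumping length p.
Take w = a^{p²} ∈ L with |w| = p² ≥ p.
The pumping lemma gives a decomposition w = xyz where |xy| ≤ p and |y| > 0.
Then y = a^k for some k with 1 ≤ k ≤ p.
Pump with i = 2: xy^2z = a^{p²+k}. Since 1 ≤ k ≤ p, p² < p²+k ≤ p²+p < (p+1)², so p²+k lies strictly between consecutive squares and is not a perfect square. So xy^2z ∉ L.
This is a contradiction; hence L is not regular.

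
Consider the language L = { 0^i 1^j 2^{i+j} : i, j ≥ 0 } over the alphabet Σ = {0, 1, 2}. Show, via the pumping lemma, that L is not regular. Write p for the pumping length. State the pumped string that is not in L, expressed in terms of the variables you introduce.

0^{p+k} 1^p 2^{2p}

Assume L is regular; let p be its pumping constant.
Take w = 0^p 1^p 2^{2p} ∈ L (with i=j=p, i+j=2p), |w| = 4p ≥ p.
By the pumping lemma, w = xyz with |xy| ≤ p and |y| > 0.
Since the first p symbols of w are all 0's and |xy| ≤ p, y lies entirely in the leading 0-block: y = 0^k for some k with 1 ≤ k ≤ p.
Consider xy^2z = 0^{p+k} 1^p 2^{2p}. Now the 0- and 1-counts sum to 2p+k, but the 2-count is 2p ≠ 2p+k. So xy^2z ∉ L.
This is a contradiction; hence L is not regular.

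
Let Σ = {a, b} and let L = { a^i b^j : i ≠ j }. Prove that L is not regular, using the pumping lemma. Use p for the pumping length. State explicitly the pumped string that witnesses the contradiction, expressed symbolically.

a^{p+p!} b^{p+p!}

Assume L is regular. Let p be the pumping length given by the pumping lemma.
Choose w = a^p b^{p+p!}. Since p ≠ p+p!, w ∈ L; and |w| ≥ p.
By the pumping lemma, w = xyz with |xy| ≤ p and y is nonempty.
The first p characters of w are a's, so xy (and hence y) consists only of a's. Write y = a^k, 1 ≤ k ≤ p.
Since 1 ≤ k ≤ p, k divides p!; set t = 1 + p!/k. Then xy^t z has p + (p!/k)·k = p + p! copies of a. Now the a-count equals the b-count, so i ≠ j fails. So xy^t z = a^{p+p!} b^{p+p!} ∉ L.
This is a contradiction; hence L is not regular.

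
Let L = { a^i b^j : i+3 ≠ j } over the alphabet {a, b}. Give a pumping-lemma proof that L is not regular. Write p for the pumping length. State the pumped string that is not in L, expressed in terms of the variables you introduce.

a^{p+p!} b^{p+p!+3}

Assume L is regular; let p be its pumping constant.
Choose w = a^p b^{p+p!+3}. Since p ≠ (p+p!+3)-3 = p+p!, w ∈ L; and |w| ≥ p.
The pumping lemma gives a decomposition w = xyz where |xy| ≤ p and y is nonempty.
Because |xy| ≤ p and w begins with p copies of a, we have y = a^k with 1 ≤ k ≤ p.
Since 1 ≤ k ≤ p, k divides p!; set t = 1 + p!/k. Then xy^t z has p + (p!/k)·k = p + p! copies of a. Now the a-count is p+p! and (b-count)-3 = (p+p!+3)-3 = p+p!, so i+3 ≠ j fails. So xy^t z = a^{p+p!} b^{p+p!+3} ∉ L.
Contradiction. Therefore L is not regular.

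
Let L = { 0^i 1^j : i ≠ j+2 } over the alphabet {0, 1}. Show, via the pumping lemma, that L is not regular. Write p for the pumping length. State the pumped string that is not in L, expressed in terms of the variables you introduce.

0^{p+p!} 1^{p+p!-2}

Assume L is regular. Let p be the pumping length given by the pumping lemma.
Choose w = 0^p 1^{p+p!-2}. Since p ≠ (p+p!-2)+2 = p+p!, w ∈ L; and |w| ≥ p.
Write w = xyz as guaranteed by the lemma, with |xy| ≤ p and |y| > 0.
Because |xy| ≤ p and w begins with p copies of 0, we have y = 0^k with 1 ≤ k ≤ p.
Since 1 ≤ k ≤ p, k divides p!; set t = 1 + p!/k. Then xy^t z has p + (p!/k)·k = p + p! copies of 0. Now the 0-count is p+p! and (1-count)+2 = (p+p!-2)+2 = p+p!, so i ≠ j+2 fails. So xy^t z = 0^{p+p!} 1^{p+p!-2} ∉ L.
Contradiction. Therefore L is not regular.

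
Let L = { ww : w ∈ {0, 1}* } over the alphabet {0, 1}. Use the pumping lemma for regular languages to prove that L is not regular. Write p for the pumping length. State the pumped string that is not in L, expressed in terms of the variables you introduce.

Suppose for contradiction that L is regular, and let p be the pumping length.
Take w = 0^p 1^p 0^p 1^p = uu where u = 0^p1^p; then w ∈ L and |w| = 4p ≥ p.
By the pumping lemma, w = xyz with |xy| ≤ p and |y| > 0.
The first p characters of w are 0's, so xy (and hence y) consists only of 0's. Write y = 0^k, 1 ≤ k ≤ p.
Pump with i = 2: xy^2z = 0^{p+k} 1^p 0^p 1^p, of length 4p+k. Suppose this equals vv. The string starts with 0 and ends with 1, so v does too; thus the boundary between the two copies of v is a 1→0 transition. There is exactly one such transition, at position 2p+k, so |v| = 2p+k and |vv| = 4p+2k ≠ 4p+k since k ≥ 1. So xy^2z ∉ L.
Contradiction. Therefore L is not regular.

0^{p+k} 1^p 0^p 1^p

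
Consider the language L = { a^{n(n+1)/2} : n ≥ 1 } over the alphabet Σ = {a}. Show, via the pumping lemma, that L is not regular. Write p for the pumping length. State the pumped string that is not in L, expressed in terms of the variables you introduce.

a^{p(p+1)/2+k}

Toward a contradiction, assume L is regular with pumping length p.
Take w = a^{p(p+1)/2} ∈ L with |w| = p(p+1)/2 ≥ p.
Write w = xyz as guaranteed by the lemma, with |xy| ≤ p and |y| > 0.
Then y = a^k for some k with 1 ≤ k ≤ p.
Pump with i = 2: xy^2z = a^{p(p+1)/2+k}. Since 1 ≤ k ≤ p, p(p+1)/2 < p(p+1)/2+k ≤ p(p+1)/2+p < (p+1)(p+2)/2, so p(p+1)/2+k is strictly between consecutive triangular numbers. So xy^2z ∉ L.
This contradicts the pumping lemma, so L is not regular.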